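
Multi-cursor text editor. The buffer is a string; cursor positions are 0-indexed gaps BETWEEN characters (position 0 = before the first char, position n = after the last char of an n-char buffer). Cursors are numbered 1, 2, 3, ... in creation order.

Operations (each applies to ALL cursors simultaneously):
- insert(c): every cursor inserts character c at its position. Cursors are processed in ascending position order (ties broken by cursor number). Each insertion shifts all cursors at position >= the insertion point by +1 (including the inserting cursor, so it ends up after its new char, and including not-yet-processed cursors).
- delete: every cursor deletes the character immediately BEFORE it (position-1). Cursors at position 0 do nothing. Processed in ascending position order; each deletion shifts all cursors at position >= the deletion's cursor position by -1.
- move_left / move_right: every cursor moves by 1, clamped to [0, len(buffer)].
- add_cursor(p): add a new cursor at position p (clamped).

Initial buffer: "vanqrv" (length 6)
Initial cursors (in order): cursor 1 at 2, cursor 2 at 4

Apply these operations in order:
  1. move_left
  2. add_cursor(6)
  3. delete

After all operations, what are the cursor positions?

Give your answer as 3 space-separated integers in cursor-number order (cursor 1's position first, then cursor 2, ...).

Answer: 0 1 3

Derivation:
After op 1 (move_left): buffer="vanqrv" (len 6), cursors c1@1 c2@3, authorship ......
After op 2 (add_cursor(6)): buffer="vanqrv" (len 6), cursors c1@1 c2@3 c3@6, authorship ......
After op 3 (delete): buffer="aqr" (len 3), cursors c1@0 c2@1 c3@3, authorship ...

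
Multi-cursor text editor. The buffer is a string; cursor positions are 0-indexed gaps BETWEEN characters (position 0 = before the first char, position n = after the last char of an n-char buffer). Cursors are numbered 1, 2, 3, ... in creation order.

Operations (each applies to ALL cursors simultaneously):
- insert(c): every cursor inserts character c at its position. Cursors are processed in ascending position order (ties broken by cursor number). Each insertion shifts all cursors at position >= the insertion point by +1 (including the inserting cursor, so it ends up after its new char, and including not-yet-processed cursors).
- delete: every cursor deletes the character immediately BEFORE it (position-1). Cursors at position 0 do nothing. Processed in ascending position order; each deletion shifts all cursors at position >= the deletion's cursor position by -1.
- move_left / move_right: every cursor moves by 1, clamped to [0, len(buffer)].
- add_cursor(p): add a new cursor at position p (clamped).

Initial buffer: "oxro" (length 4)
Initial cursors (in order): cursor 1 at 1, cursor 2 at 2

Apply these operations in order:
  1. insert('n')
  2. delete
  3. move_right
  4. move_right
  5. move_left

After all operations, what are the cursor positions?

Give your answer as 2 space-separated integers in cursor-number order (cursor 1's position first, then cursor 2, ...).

After op 1 (insert('n')): buffer="onxnro" (len 6), cursors c1@2 c2@4, authorship .1.2..
After op 2 (delete): buffer="oxro" (len 4), cursors c1@1 c2@2, authorship ....
After op 3 (move_right): buffer="oxro" (len 4), cursors c1@2 c2@3, authorship ....
After op 4 (move_right): buffer="oxro" (len 4), cursors c1@3 c2@4, authorship ....
After op 5 (move_left): buffer="oxro" (len 4), cursors c1@2 c2@3, authorship ....

Answer: 2 3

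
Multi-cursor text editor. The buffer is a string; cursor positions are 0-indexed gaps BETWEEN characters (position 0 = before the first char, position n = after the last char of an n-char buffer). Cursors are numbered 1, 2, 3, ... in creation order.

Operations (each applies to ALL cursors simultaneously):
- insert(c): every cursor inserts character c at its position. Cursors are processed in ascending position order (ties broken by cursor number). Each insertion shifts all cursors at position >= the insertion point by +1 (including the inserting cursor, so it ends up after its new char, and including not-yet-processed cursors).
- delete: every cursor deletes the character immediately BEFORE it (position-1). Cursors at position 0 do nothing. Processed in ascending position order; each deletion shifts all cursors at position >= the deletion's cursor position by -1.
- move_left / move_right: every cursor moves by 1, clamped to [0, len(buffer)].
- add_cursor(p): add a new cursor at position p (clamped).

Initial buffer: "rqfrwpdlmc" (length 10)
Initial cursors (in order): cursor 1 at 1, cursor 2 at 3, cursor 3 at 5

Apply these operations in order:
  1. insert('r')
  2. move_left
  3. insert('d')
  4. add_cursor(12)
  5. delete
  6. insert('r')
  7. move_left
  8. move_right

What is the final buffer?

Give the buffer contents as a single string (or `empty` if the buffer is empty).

After op 1 (insert('r')): buffer="rrqfrrwrpdlmc" (len 13), cursors c1@2 c2@5 c3@8, authorship .1..2..3.....
After op 2 (move_left): buffer="rrqfrrwrpdlmc" (len 13), cursors c1@1 c2@4 c3@7, authorship .1..2..3.....
After op 3 (insert('d')): buffer="rdrqfdrrwdrpdlmc" (len 16), cursors c1@2 c2@6 c3@10, authorship .11..22..33.....
After op 4 (add_cursor(12)): buffer="rdrqfdrrwdrpdlmc" (len 16), cursors c1@2 c2@6 c3@10 c4@12, authorship .11..22..33.....
After op 5 (delete): buffer="rrqfrrwrdlmc" (len 12), cursors c1@1 c2@4 c3@7 c4@8, authorship .1..2..3....
After op 6 (insert('r')): buffer="rrrqfrrrwrrrdlmc" (len 16), cursors c1@2 c2@6 c3@10 c4@12, authorship .11..22..334....
After op 7 (move_left): buffer="rrrqfrrrwrrrdlmc" (len 16), cursors c1@1 c2@5 c3@9 c4@11, authorship .11..22..334....
After op 8 (move_right): buffer="rrrqfrrrwrrrdlmc" (len 16), cursors c1@2 c2@6 c3@10 c4@12, authorship .11..22..334....

Answer: rrrqfrrrwrrrdlmc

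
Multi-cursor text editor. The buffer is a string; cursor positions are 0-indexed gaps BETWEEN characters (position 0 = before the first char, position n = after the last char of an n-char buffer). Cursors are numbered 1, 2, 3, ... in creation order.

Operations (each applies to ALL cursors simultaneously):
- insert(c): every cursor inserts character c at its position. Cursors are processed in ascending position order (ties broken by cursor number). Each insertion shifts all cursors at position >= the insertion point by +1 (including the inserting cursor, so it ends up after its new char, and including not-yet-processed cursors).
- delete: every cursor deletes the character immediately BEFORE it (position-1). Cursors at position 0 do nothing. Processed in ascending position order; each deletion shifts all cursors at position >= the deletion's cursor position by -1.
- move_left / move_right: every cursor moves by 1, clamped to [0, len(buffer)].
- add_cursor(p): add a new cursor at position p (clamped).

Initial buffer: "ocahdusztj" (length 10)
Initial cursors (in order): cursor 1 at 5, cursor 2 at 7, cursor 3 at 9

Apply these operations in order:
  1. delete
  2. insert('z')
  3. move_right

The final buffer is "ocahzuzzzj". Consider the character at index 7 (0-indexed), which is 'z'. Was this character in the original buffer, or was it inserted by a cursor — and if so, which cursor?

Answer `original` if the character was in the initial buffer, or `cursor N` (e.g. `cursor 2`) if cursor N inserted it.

After op 1 (delete): buffer="ocahuzj" (len 7), cursors c1@4 c2@5 c3@6, authorship .......
After op 2 (insert('z')): buffer="ocahzuzzzj" (len 10), cursors c1@5 c2@7 c3@9, authorship ....1.2.3.
After op 3 (move_right): buffer="ocahzuzzzj" (len 10), cursors c1@6 c2@8 c3@10, authorship ....1.2.3.
Authorship (.=original, N=cursor N): . . . . 1 . 2 . 3 .
Index 7: author = original

Answer: original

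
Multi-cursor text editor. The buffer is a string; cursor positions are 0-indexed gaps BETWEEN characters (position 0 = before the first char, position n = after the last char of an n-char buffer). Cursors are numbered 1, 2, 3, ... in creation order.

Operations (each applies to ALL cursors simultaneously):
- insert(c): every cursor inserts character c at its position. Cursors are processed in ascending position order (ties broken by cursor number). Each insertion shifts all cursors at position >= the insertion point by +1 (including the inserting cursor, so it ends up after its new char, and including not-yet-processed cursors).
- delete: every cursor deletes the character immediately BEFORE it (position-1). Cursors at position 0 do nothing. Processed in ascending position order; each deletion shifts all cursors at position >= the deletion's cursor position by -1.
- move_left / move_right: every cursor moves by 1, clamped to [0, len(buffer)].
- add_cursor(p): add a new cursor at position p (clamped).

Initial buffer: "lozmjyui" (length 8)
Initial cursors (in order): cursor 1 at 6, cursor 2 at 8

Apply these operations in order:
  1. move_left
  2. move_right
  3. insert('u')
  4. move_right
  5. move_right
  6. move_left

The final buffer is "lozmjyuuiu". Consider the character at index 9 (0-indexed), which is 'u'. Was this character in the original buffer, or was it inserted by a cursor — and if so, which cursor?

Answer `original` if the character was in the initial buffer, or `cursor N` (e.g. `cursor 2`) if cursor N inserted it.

Answer: cursor 2

Derivation:
After op 1 (move_left): buffer="lozmjyui" (len 8), cursors c1@5 c2@7, authorship ........
After op 2 (move_right): buffer="lozmjyui" (len 8), cursors c1@6 c2@8, authorship ........
After op 3 (insert('u')): buffer="lozmjyuuiu" (len 10), cursors c1@7 c2@10, authorship ......1..2
After op 4 (move_right): buffer="lozmjyuuiu" (len 10), cursors c1@8 c2@10, authorship ......1..2
After op 5 (move_right): buffer="lozmjyuuiu" (len 10), cursors c1@9 c2@10, authorship ......1..2
After op 6 (move_left): buffer="lozmjyuuiu" (len 10), cursors c1@8 c2@9, authorship ......1..2
Authorship (.=original, N=cursor N): . . . . . . 1 . . 2
Index 9: author = 2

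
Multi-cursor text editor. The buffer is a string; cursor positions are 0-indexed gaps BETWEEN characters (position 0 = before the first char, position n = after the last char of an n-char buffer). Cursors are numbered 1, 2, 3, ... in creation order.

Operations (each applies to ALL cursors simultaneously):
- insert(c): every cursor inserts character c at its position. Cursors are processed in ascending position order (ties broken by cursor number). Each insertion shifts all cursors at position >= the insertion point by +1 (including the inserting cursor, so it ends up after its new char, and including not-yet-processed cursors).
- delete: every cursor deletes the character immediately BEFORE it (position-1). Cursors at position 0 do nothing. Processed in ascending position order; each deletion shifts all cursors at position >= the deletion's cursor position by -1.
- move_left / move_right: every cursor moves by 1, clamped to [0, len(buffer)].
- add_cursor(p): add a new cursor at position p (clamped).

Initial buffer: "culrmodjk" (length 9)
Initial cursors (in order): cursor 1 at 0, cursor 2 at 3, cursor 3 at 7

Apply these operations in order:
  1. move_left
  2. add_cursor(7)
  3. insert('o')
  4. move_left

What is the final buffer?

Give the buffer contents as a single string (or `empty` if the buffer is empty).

Answer: ocuolrmoodojk

Derivation:
After op 1 (move_left): buffer="culrmodjk" (len 9), cursors c1@0 c2@2 c3@6, authorship .........
After op 2 (add_cursor(7)): buffer="culrmodjk" (len 9), cursors c1@0 c2@2 c3@6 c4@7, authorship .........
After op 3 (insert('o')): buffer="ocuolrmoodojk" (len 13), cursors c1@1 c2@4 c3@9 c4@11, authorship 1..2....3.4..
After op 4 (move_left): buffer="ocuolrmoodojk" (len 13), cursors c1@0 c2@3 c3@8 c4@10, authorship 1..2....3.4..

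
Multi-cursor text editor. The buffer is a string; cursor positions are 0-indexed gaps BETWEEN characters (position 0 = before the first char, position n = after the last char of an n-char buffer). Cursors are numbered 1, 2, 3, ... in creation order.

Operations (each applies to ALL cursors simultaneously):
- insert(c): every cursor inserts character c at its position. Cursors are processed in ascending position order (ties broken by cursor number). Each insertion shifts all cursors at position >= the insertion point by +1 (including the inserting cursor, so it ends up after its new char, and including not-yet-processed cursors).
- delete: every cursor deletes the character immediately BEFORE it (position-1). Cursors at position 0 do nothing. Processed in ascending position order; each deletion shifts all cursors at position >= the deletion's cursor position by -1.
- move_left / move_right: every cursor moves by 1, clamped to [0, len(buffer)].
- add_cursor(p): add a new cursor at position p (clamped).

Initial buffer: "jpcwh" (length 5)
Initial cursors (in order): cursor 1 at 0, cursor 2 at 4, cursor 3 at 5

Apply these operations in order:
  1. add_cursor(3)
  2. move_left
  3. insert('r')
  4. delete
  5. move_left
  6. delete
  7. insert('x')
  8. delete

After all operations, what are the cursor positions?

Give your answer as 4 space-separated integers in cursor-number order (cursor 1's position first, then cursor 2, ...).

Answer: 0 0 0 0

Derivation:
After op 1 (add_cursor(3)): buffer="jpcwh" (len 5), cursors c1@0 c4@3 c2@4 c3@5, authorship .....
After op 2 (move_left): buffer="jpcwh" (len 5), cursors c1@0 c4@2 c2@3 c3@4, authorship .....
After op 3 (insert('r')): buffer="rjprcrwrh" (len 9), cursors c1@1 c4@4 c2@6 c3@8, authorship 1..4.2.3.
After op 4 (delete): buffer="jpcwh" (len 5), cursors c1@0 c4@2 c2@3 c3@4, authorship .....
After op 5 (move_left): buffer="jpcwh" (len 5), cursors c1@0 c4@1 c2@2 c3@3, authorship .....
After op 6 (delete): buffer="wh" (len 2), cursors c1@0 c2@0 c3@0 c4@0, authorship ..
After op 7 (insert('x')): buffer="xxxxwh" (len 6), cursors c1@4 c2@4 c3@4 c4@4, authorship 1234..
After op 8 (delete): buffer="wh" (len 2), cursors c1@0 c2@0 c3@0 c4@0, authorship ..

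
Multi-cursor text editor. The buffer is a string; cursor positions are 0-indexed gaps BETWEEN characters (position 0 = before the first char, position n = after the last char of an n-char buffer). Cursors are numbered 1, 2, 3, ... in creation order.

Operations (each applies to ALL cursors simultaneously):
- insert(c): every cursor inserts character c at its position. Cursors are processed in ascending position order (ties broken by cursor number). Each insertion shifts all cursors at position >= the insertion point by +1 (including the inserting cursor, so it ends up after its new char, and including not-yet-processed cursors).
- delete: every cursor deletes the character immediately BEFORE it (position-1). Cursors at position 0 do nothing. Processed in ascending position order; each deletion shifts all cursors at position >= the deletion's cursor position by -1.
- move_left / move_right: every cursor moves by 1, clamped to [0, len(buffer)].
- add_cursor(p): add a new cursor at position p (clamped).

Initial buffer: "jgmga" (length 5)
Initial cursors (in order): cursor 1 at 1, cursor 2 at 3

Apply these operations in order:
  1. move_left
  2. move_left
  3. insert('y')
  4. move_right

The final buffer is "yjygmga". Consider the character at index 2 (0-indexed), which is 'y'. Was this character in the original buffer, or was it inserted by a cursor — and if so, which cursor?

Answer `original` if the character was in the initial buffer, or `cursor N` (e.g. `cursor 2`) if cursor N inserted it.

Answer: cursor 2

Derivation:
After op 1 (move_left): buffer="jgmga" (len 5), cursors c1@0 c2@2, authorship .....
After op 2 (move_left): buffer="jgmga" (len 5), cursors c1@0 c2@1, authorship .....
After op 3 (insert('y')): buffer="yjygmga" (len 7), cursors c1@1 c2@3, authorship 1.2....
After op 4 (move_right): buffer="yjygmga" (len 7), cursors c1@2 c2@4, authorship 1.2....
Authorship (.=original, N=cursor N): 1 . 2 . . . .
Index 2: author = 2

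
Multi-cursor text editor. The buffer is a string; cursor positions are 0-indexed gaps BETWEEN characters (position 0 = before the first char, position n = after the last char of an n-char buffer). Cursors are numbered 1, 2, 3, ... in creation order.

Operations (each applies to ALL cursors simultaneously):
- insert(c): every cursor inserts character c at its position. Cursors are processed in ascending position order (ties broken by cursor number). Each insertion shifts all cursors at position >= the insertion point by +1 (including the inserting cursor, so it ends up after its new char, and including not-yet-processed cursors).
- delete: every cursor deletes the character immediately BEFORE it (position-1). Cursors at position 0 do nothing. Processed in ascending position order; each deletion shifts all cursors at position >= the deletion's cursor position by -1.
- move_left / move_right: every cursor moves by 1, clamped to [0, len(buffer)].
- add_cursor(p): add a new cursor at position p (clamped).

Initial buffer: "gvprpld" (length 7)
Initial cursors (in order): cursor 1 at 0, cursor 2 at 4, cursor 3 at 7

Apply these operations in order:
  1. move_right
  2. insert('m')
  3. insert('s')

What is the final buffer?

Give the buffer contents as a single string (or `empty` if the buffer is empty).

Answer: gmsvprpmsldms

Derivation:
After op 1 (move_right): buffer="gvprpld" (len 7), cursors c1@1 c2@5 c3@7, authorship .......
After op 2 (insert('m')): buffer="gmvprpmldm" (len 10), cursors c1@2 c2@7 c3@10, authorship .1....2..3
After op 3 (insert('s')): buffer="gmsvprpmsldms" (len 13), cursors c1@3 c2@9 c3@13, authorship .11....22..33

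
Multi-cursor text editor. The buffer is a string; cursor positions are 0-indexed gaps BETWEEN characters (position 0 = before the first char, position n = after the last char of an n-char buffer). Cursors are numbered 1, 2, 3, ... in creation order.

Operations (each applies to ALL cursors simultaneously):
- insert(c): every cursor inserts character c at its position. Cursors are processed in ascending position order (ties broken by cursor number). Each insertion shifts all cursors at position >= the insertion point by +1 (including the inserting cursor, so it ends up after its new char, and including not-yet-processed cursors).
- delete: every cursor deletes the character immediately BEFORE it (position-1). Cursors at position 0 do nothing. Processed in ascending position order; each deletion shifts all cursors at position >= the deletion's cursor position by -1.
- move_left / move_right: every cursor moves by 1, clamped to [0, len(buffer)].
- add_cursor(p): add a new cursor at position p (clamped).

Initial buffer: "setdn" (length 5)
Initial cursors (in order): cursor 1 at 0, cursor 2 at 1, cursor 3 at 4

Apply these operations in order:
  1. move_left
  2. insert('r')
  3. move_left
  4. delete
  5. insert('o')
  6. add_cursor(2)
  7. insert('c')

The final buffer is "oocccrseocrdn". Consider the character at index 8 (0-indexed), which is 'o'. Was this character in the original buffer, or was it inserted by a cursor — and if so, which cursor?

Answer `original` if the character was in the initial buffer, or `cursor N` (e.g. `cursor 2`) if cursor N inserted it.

After op 1 (move_left): buffer="setdn" (len 5), cursors c1@0 c2@0 c3@3, authorship .....
After op 2 (insert('r')): buffer="rrsetrdn" (len 8), cursors c1@2 c2@2 c3@6, authorship 12...3..
After op 3 (move_left): buffer="rrsetrdn" (len 8), cursors c1@1 c2@1 c3@5, authorship 12...3..
After op 4 (delete): buffer="rserdn" (len 6), cursors c1@0 c2@0 c3@3, authorship 2..3..
After op 5 (insert('o')): buffer="oorseordn" (len 9), cursors c1@2 c2@2 c3@6, authorship 122..33..
After op 6 (add_cursor(2)): buffer="oorseordn" (len 9), cursors c1@2 c2@2 c4@2 c3@6, authorship 122..33..
After op 7 (insert('c')): buffer="oocccrseocrdn" (len 13), cursors c1@5 c2@5 c4@5 c3@10, authorship 121242..333..
Authorship (.=original, N=cursor N): 1 2 1 2 4 2 . . 3 3 3 . .
Index 8: author = 3

Answer: cursor 3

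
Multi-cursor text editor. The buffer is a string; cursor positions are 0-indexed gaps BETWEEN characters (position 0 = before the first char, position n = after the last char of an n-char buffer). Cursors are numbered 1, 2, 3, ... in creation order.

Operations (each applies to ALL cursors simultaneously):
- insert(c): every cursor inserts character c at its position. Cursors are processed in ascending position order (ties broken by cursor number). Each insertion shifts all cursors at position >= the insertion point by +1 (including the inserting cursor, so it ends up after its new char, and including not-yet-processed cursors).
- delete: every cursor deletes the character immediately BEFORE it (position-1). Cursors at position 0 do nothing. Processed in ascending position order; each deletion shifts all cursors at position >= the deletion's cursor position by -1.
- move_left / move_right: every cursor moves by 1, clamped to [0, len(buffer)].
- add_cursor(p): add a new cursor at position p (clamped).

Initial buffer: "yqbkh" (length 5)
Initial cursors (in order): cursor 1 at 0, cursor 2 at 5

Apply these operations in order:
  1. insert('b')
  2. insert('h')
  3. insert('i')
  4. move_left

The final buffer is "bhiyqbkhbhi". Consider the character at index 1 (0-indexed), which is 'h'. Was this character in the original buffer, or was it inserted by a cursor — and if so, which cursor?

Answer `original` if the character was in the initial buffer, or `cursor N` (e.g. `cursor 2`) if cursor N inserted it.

After op 1 (insert('b')): buffer="byqbkhb" (len 7), cursors c1@1 c2@7, authorship 1.....2
After op 2 (insert('h')): buffer="bhyqbkhbh" (len 9), cursors c1@2 c2@9, authorship 11.....22
After op 3 (insert('i')): buffer="bhiyqbkhbhi" (len 11), cursors c1@3 c2@11, authorship 111.....222
After op 4 (move_left): buffer="bhiyqbkhbhi" (len 11), cursors c1@2 c2@10, authorship 111.....222
Authorship (.=original, N=cursor N): 1 1 1 . . . . . 2 2 2
Index 1: author = 1

Answer: cursor 1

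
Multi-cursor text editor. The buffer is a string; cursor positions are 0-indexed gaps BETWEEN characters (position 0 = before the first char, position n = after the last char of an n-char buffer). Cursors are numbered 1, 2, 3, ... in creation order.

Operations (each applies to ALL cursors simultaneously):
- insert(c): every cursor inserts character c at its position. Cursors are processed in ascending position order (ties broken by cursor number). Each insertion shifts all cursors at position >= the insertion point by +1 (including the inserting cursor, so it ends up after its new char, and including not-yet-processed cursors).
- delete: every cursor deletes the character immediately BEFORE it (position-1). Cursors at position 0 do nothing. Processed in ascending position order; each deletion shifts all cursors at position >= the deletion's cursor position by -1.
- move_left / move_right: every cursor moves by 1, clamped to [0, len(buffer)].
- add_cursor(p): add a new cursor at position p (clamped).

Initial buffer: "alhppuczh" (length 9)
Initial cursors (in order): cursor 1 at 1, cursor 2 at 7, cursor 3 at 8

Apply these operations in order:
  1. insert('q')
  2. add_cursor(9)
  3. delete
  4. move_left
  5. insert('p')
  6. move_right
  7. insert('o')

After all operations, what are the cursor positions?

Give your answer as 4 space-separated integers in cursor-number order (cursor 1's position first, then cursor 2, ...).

After op 1 (insert('q')): buffer="aqlhppucqzqh" (len 12), cursors c1@2 c2@9 c3@11, authorship .1......2.3.
After op 2 (add_cursor(9)): buffer="aqlhppucqzqh" (len 12), cursors c1@2 c2@9 c4@9 c3@11, authorship .1......2.3.
After op 3 (delete): buffer="alhppuzh" (len 8), cursors c1@1 c2@6 c4@6 c3@7, authorship ........
After op 4 (move_left): buffer="alhppuzh" (len 8), cursors c1@0 c2@5 c4@5 c3@6, authorship ........
After op 5 (insert('p')): buffer="palhppppupzh" (len 12), cursors c1@1 c2@8 c4@8 c3@10, authorship 1.....24.3..
After op 6 (move_right): buffer="palhppppupzh" (len 12), cursors c1@2 c2@9 c4@9 c3@11, authorship 1.....24.3..
After op 7 (insert('o')): buffer="paolhppppuoopzoh" (len 16), cursors c1@3 c2@12 c4@12 c3@15, authorship 1.1....24.243.3.

Answer: 3 12 15 12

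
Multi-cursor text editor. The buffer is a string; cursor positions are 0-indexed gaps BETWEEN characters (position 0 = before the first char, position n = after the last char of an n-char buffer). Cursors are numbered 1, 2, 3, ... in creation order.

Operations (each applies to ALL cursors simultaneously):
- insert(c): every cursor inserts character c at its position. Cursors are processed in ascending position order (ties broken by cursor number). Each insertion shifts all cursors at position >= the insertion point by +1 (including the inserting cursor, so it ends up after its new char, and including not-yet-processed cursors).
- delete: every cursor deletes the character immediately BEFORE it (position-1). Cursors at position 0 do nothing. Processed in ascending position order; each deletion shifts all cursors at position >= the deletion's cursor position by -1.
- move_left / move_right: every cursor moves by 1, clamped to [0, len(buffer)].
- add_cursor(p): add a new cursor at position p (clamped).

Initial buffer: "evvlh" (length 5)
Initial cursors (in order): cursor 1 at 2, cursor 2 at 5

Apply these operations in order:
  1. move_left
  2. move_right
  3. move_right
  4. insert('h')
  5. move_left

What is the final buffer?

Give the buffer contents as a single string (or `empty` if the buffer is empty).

After op 1 (move_left): buffer="evvlh" (len 5), cursors c1@1 c2@4, authorship .....
After op 2 (move_right): buffer="evvlh" (len 5), cursors c1@2 c2@5, authorship .....
After op 3 (move_right): buffer="evvlh" (len 5), cursors c1@3 c2@5, authorship .....
After op 4 (insert('h')): buffer="evvhlhh" (len 7), cursors c1@4 c2@7, authorship ...1..2
After op 5 (move_left): buffer="evvhlhh" (len 7), cursors c1@3 c2@6, authorship ...1..2

Answer: evvhlhh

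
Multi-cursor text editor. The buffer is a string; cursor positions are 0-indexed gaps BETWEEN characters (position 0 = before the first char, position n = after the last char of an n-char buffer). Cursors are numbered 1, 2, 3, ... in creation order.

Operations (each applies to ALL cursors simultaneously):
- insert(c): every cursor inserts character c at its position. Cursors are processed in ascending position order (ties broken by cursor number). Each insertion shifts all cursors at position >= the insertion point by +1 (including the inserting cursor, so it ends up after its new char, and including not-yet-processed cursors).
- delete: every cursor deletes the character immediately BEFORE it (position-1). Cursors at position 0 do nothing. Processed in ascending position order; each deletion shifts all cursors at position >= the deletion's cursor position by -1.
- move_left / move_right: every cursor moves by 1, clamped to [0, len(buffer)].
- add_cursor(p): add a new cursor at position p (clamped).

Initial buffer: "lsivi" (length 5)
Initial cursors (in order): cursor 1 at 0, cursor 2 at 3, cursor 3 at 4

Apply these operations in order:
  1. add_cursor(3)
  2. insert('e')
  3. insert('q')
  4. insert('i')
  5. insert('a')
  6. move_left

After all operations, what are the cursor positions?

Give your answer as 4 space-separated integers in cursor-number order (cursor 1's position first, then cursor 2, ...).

After op 1 (add_cursor(3)): buffer="lsivi" (len 5), cursors c1@0 c2@3 c4@3 c3@4, authorship .....
After op 2 (insert('e')): buffer="elsieevei" (len 9), cursors c1@1 c2@6 c4@6 c3@8, authorship 1...24.3.
After op 3 (insert('q')): buffer="eqlsieeqqveqi" (len 13), cursors c1@2 c2@9 c4@9 c3@12, authorship 11...2424.33.
After op 4 (insert('i')): buffer="eqilsieeqqiiveqii" (len 17), cursors c1@3 c2@12 c4@12 c3@16, authorship 111...242424.333.
After op 5 (insert('a')): buffer="eqialsieeqqiiaaveqiai" (len 21), cursors c1@4 c2@15 c4@15 c3@20, authorship 1111...24242424.3333.
After op 6 (move_left): buffer="eqialsieeqqiiaaveqiai" (len 21), cursors c1@3 c2@14 c4@14 c3@19, authorship 1111...24242424.3333.

Answer: 3 14 19 14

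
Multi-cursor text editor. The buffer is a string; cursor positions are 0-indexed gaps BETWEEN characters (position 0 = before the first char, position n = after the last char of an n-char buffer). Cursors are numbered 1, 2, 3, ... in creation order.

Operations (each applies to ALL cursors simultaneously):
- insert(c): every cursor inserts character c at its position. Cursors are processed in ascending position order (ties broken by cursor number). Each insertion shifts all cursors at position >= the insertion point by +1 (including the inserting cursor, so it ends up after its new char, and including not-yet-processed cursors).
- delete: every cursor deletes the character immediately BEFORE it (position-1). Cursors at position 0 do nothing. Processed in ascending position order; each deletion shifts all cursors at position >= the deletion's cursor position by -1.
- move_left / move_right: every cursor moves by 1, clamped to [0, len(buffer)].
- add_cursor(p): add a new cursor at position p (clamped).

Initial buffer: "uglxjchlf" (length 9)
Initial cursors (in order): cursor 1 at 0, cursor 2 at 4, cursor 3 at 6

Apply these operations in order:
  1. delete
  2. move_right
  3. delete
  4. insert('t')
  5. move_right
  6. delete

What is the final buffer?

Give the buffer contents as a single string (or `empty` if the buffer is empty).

Answer: tltf

Derivation:
After op 1 (delete): buffer="ugljhlf" (len 7), cursors c1@0 c2@3 c3@4, authorship .......
After op 2 (move_right): buffer="ugljhlf" (len 7), cursors c1@1 c2@4 c3@5, authorship .......
After op 3 (delete): buffer="gllf" (len 4), cursors c1@0 c2@2 c3@2, authorship ....
After op 4 (insert('t')): buffer="tglttlf" (len 7), cursors c1@1 c2@5 c3@5, authorship 1..23..
After op 5 (move_right): buffer="tglttlf" (len 7), cursors c1@2 c2@6 c3@6, authorship 1..23..
After op 6 (delete): buffer="tltf" (len 4), cursors c1@1 c2@3 c3@3, authorship 1.2.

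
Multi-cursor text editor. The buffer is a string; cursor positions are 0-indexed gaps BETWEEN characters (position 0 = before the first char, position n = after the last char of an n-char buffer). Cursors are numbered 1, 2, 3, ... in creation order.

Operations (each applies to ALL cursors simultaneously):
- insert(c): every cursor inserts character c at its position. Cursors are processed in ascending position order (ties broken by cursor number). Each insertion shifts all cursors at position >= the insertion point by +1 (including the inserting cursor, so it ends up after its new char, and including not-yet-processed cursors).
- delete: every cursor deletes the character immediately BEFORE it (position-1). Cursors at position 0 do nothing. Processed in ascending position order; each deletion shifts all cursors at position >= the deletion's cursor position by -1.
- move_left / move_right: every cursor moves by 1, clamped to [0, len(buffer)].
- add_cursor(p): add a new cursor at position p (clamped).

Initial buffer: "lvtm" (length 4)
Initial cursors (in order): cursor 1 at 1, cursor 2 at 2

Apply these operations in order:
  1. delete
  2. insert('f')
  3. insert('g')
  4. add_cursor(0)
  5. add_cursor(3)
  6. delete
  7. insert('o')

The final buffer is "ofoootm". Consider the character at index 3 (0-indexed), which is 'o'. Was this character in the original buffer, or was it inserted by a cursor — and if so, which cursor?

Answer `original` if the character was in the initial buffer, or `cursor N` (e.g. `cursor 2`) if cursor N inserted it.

After op 1 (delete): buffer="tm" (len 2), cursors c1@0 c2@0, authorship ..
After op 2 (insert('f')): buffer="fftm" (len 4), cursors c1@2 c2@2, authorship 12..
After op 3 (insert('g')): buffer="ffggtm" (len 6), cursors c1@4 c2@4, authorship 1212..
After op 4 (add_cursor(0)): buffer="ffggtm" (len 6), cursors c3@0 c1@4 c2@4, authorship 1212..
After op 5 (add_cursor(3)): buffer="ffggtm" (len 6), cursors c3@0 c4@3 c1@4 c2@4, authorship 1212..
After op 6 (delete): buffer="ftm" (len 3), cursors c3@0 c1@1 c2@1 c4@1, authorship 1..
After op 7 (insert('o')): buffer="ofoootm" (len 7), cursors c3@1 c1@5 c2@5 c4@5, authorship 31124..
Authorship (.=original, N=cursor N): 3 1 1 2 4 . .
Index 3: author = 2

Answer: cursor 2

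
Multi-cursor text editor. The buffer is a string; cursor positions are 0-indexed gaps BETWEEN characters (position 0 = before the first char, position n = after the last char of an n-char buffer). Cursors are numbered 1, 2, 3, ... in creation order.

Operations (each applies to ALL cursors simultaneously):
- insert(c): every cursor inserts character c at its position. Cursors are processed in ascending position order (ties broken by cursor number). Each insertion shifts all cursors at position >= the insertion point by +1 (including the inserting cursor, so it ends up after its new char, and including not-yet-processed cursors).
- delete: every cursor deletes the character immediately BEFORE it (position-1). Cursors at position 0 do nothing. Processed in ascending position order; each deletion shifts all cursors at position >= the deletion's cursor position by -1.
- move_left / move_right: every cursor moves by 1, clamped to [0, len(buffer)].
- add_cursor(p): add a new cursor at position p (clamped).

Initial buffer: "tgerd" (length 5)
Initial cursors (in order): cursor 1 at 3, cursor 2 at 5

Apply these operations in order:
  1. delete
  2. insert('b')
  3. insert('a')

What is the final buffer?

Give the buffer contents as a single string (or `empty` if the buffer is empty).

Answer: tgbarba

Derivation:
After op 1 (delete): buffer="tgr" (len 3), cursors c1@2 c2@3, authorship ...
After op 2 (insert('b')): buffer="tgbrb" (len 5), cursors c1@3 c2@5, authorship ..1.2
After op 3 (insert('a')): buffer="tgbarba" (len 7), cursors c1@4 c2@7, authorship ..11.22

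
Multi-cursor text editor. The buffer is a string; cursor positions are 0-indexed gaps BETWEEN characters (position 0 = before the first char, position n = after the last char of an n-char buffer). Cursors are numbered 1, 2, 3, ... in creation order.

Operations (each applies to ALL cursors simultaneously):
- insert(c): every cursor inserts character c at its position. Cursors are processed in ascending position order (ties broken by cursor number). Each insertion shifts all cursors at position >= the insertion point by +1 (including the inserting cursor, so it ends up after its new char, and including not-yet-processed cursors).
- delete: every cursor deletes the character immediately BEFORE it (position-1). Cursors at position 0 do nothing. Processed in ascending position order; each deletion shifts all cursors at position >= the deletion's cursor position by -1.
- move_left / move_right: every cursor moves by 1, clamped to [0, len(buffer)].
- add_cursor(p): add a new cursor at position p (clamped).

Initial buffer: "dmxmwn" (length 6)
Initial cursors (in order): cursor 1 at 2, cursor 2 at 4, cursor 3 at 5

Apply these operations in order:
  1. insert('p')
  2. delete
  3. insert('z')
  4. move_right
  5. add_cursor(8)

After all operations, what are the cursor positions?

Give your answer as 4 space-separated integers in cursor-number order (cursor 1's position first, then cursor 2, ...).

After op 1 (insert('p')): buffer="dmpxmpwpn" (len 9), cursors c1@3 c2@6 c3@8, authorship ..1..2.3.
After op 2 (delete): buffer="dmxmwn" (len 6), cursors c1@2 c2@4 c3@5, authorship ......
After op 3 (insert('z')): buffer="dmzxmzwzn" (len 9), cursors c1@3 c2@6 c3@8, authorship ..1..2.3.
After op 4 (move_right): buffer="dmzxmzwzn" (len 9), cursors c1@4 c2@7 c3@9, authorship ..1..2.3.
After op 5 (add_cursor(8)): buffer="dmzxmzwzn" (len 9), cursors c1@4 c2@7 c4@8 c3@9, authorship ..1..2.3.

Answer: 4 7 9 8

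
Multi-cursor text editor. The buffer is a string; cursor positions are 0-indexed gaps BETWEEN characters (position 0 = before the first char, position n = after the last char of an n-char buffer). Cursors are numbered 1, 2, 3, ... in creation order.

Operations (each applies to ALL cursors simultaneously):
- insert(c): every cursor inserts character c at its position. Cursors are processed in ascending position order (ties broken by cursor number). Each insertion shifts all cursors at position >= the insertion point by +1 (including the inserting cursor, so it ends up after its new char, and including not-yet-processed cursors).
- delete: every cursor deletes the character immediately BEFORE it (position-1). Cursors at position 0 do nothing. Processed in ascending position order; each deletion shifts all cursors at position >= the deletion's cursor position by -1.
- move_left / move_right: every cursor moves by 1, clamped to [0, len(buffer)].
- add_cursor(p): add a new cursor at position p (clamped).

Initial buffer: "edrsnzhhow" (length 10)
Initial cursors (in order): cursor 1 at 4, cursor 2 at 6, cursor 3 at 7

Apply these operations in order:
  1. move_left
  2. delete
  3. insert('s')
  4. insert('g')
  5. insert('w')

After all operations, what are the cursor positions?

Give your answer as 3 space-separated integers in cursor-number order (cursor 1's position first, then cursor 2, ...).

Answer: 5 12 12

Derivation:
After op 1 (move_left): buffer="edrsnzhhow" (len 10), cursors c1@3 c2@5 c3@6, authorship ..........
After op 2 (delete): buffer="edshhow" (len 7), cursors c1@2 c2@3 c3@3, authorship .......
After op 3 (insert('s')): buffer="edsssshhow" (len 10), cursors c1@3 c2@6 c3@6, authorship ..1.23....
After op 4 (insert('g')): buffer="edsgsssgghhow" (len 13), cursors c1@4 c2@9 c3@9, authorship ..11.2323....
After op 5 (insert('w')): buffer="edsgwsssggwwhhow" (len 16), cursors c1@5 c2@12 c3@12, authorship ..111.232323....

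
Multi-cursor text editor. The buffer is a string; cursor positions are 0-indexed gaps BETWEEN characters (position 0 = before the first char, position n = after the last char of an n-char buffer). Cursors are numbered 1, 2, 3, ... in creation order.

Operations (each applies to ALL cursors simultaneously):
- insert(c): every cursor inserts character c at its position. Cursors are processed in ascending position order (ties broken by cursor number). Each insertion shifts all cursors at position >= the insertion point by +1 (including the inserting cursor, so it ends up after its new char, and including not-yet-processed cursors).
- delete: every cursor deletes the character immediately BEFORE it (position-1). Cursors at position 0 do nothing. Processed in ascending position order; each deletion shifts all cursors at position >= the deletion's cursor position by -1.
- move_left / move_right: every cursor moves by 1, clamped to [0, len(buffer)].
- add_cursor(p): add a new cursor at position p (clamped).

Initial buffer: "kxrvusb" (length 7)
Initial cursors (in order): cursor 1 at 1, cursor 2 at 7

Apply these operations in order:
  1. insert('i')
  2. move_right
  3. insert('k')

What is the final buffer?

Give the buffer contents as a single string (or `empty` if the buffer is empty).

Answer: kixkrvusbik

Derivation:
After op 1 (insert('i')): buffer="kixrvusbi" (len 9), cursors c1@2 c2@9, authorship .1......2
After op 2 (move_right): buffer="kixrvusbi" (len 9), cursors c1@3 c2@9, authorship .1......2
After op 3 (insert('k')): buffer="kixkrvusbik" (len 11), cursors c1@4 c2@11, authorship .1.1.....22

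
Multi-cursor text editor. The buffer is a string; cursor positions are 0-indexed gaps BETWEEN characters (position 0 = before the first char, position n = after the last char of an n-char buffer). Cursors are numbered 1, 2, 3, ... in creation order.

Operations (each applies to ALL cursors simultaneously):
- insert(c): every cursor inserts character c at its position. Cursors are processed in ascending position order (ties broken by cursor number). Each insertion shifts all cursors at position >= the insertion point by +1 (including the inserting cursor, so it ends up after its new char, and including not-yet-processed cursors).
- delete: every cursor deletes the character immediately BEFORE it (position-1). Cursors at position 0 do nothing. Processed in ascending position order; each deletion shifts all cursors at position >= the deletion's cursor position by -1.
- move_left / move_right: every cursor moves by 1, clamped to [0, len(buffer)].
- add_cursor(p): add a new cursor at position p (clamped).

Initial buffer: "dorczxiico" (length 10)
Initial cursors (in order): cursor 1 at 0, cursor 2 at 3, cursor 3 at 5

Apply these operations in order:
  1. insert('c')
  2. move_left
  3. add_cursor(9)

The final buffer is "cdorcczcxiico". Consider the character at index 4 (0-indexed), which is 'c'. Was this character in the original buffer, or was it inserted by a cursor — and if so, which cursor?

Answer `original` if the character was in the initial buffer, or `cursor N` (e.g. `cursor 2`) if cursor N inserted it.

After op 1 (insert('c')): buffer="cdorcczcxiico" (len 13), cursors c1@1 c2@5 c3@8, authorship 1...2..3.....
After op 2 (move_left): buffer="cdorcczcxiico" (len 13), cursors c1@0 c2@4 c3@7, authorship 1...2..3.....
After op 3 (add_cursor(9)): buffer="cdorcczcxiico" (len 13), cursors c1@0 c2@4 c3@7 c4@9, authorship 1...2..3.....
Authorship (.=original, N=cursor N): 1 . . . 2 . . 3 . . . . .
Index 4: author = 2

Answer: cursor 2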